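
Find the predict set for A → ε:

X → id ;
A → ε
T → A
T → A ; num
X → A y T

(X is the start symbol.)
PREDICT(A → ε) = (FIRST(RHS) \ {ε}) ∪ (FOLLOW(A) if ε ∈ FIRST(RHS), i.e. RHS ⇒* ε)
The right-hand side is ε (FIRST(ε) = { ε }), so the predict set is FOLLOW(A) = { $, ';', 'y' }
PREDICT(A → ε) = { $, ';', 'y' }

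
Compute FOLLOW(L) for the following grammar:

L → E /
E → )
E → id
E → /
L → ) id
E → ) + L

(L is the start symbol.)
{ $, '/' }

To compute FOLLOW(L), find every occurrence of L on a right-hand side N → α L β: add FIRST(β) \ {ε}, and if β is empty or nullable also add FOLLOW(N). Iterate to a fixed point.

L is the start symbol, so $ ∈ FOLLOW(L).
In E → ) + L: L is at the end, add FOLLOW(E)

The FOLLOW sets referred to above (computed the same way, to a fixed point):
  FOLLOW(E) = { '/' }

Taking the union: FOLLOW(L) = { $, '/' }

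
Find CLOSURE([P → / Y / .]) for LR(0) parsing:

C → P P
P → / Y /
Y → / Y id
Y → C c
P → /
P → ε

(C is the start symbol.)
{ [P → / Y / .] }

To compute CLOSURE, for each item [A → α.Bβ] where B is a non-terminal, add [B → .γ] for all productions B → γ; repeat for the newly added items until nothing changes.

Start with: [P → / Y / .]
The dot is at the end, so nothing is added.

CLOSURE = { [P → / Y / .] }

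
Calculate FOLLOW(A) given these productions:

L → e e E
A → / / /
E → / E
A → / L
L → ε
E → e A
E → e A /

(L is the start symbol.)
To compute FOLLOW(A), find every occurrence of A on a right-hand side N → α A β: add FIRST(β) \ {ε}, and if β is empty or nullable also add FOLLOW(N). Iterate to a fixed point.

In E → e A: A is at the end, add FOLLOW(E)
In E → e A /: A is followed by '/', add FIRST('/') \ {ε} = { '/' }

The FOLLOW sets referred to above (computed the same way, to a fixed point):
  FOLLOW(E) = { $, '/' }

Taking the union: FOLLOW(A) = { $, '/' }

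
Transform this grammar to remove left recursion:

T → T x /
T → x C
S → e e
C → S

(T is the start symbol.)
T is directly left-recursive. The standard transformation for
  A → A α₁ | ... | A α_m | β₁ | ... | β_n
is
  A  → β₁ A' | ... | β_n A'
  A' → α₁ A' | ... | α_m A' | ε

T → x C becomes T → x C T'
T → T x / becomes T' → x / T'
Add T' → ε

Productions for other non-terminals are unchanged:
  S → e e
  C → S

Resulting grammar:
T → x C T'
T' → x / T'
T' → ε
S → e e
C → S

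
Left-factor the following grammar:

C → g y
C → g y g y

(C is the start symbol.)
C → g y C'
C' → ε
C' → g y

Left-factoring transforms A → αβ₁ | αβ₂ into A → αA' and A' → β₁ | β₂
(α is the longest common prefix among the alternatives). Repeat until
no nonterminal has two alternatives with a common prefix.

Round 1: C has alternatives sharing prefix 'g y'. Introduce C': C → g y C'
  Add: C' → ε
  Add: C' → g y

No remaining common prefixes — done.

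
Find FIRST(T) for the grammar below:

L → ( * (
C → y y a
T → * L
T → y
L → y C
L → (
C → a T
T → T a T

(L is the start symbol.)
{ '*', 'y' }

To compute FIRST(T), examine every production with T on the left-hand side, reading each right-hand side left to right until a non-nullable symbol is reached.

From T → * L:
  - '*' is a terminal: add '*' and stop
From T → y:
  - y is a terminal: add 'y' and stop
From T → T a T:
  - T is the symbol being defined: contributes nothing new
    T is not nullable, so stop

Collecting: FIRST(T) = { '*', 'y' }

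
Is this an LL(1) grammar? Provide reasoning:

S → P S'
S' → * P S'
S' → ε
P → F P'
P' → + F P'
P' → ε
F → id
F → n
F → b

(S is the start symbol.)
A grammar is LL(1) if for each non-terminal N with multiple productions, the predict sets of those productions are pairwise disjoint, where PREDICT(N → α) = (FIRST(α) \ {ε}) ∪ (FOLLOW(N) if α ⇒* ε).

Relevant sets:
  FOLLOW(S') = { $ }
  FOLLOW(P') = { $, '*' }

For S':
  PREDICT(S' → '*' P S') = { '*' }
  PREDICT(S' → ε) = { $ }
For P':
  PREDICT(P' → '+' F P') = { '+' }
  PREDICT(P' → ε) = { $, '*' }
For F:
  PREDICT(F → id) = { 'id' }
  PREDICT(F → n) = { 'n' }
  PREDICT(F → b) = { 'b' }
S, P have a single production, so nothing to check there.

All predict sets are disjoint. The grammar IS LL(1).

Answer: Yes, the grammar is LL(1).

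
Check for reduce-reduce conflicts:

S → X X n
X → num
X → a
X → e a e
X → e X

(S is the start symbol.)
Augment with S' → S and build the canonical LR(0) collection (I0 = CLOSURE({[S' → . S]}), then GOTO on every symbol after a dot until no new states appear). It has 11 states:
  I0: { [S → . X X n], [S' → . S], [X → . a], [X → . e X], [X → . e a e], [X → . num] }  — shift
  I1: { [S' → S .] }  — accept
  I2: { [S → X . X n], [X → . a], [X → . e X], [X → . e a e], [X → . num] }  — shift
  I3: { [X → a .] }  — reduce
  I4: { [X → . a], [X → . e X], [X → . e a e], [X → . num], [X → e . X], [X → e . a e] }  — shift
  I5: { [X → num .] }  — reduce
  I6: { [X → e X .] }  — reduce
  I7: { [X → a .], [X → e a . e] }  — shift, reduce
  I8: { [X → e a e .] }  — reduce
  I9: { [S → X X . n] }  — shift
  I10: { [S → X X n .] }  — reduce

No state contains more than one complete item.

Answer: No reduce-reduce conflicts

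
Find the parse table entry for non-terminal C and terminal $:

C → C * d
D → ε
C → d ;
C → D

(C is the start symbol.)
To find M[C, $], we find productions for C where $ is in the predict set (PREDICT(N → α) = (FIRST(α) \ {ε}) ∪ (FOLLOW(N) if α ⇒* ε)).

Relevant sets:
  FIRST(C) = { '*', 'd', ε }
  FIRST(D) = { ε }
  FOLLOW(C) = { $, '*' }

C → C * d: PREDICT = { '*', 'd' }
C → d ;: PREDICT = { 'd' }
C → D: PREDICT = { $, '*' }
  $ is in predict set, so this production goes in M[C, $]

M[C, $] = C → D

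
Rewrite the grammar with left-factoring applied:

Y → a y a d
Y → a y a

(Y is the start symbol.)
Left-factoring transforms A → αβ₁ | αβ₂ into A → αA' and A' → β₁ | β₂
(α is the longest common prefix among the alternatives). Repeat until
no nonterminal has two alternatives with a common prefix.

Round 1: Y has alternatives sharing prefix 'a y a'. Introduce Y': Y → a y a Y'
  Add: Y' → d
  Add: Y' → ε

No remaining common prefixes — done.

Resulting grammar:
Y → a y a Y'
Y' → d
Y' → ε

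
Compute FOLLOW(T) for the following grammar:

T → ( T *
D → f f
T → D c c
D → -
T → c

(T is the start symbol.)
T is the start symbol, so $ ∈ FOLLOW(T).
In T → ( T *: T is followed by '*', add FIRST('*') \ {ε} = { '*' }

Taking the union: FOLLOW(T) = { $, '*' }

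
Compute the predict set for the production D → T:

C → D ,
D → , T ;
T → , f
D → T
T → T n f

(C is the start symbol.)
{ ',' }

PREDICT(D → T) = (FIRST(RHS) \ {ε}) ∪ (FOLLOW(D) if ε ∈ FIRST(RHS), i.e. RHS ⇒* ε)
FIRST(T) = { ',' }
FIRST(T) = { ',' }
ε ∉ FIRST(T), so FOLLOW(D) is not added.
PREDICT(D → T) = { ',' }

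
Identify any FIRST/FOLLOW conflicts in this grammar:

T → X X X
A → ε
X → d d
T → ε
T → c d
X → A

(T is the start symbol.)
Yes. X → d d with FOLLOW(X) on { 'd' }

Nullable non-terminals: A, T, X.
FIRST sets used below: FIRST(X) = { 'd', ε }, FIRST(A) = { ε }
A has a nullable alternative but only one production, so nothing to check.

T: nullable alternative(s) T → X X X, T → ε; FOLLOW(T) = { $ }
  T → X X X: FIRST \ {ε} = { 'd' } — disjoint from FOLLOW(T)
  T → ε: FIRST \ {ε} = { } — disjoint from FOLLOW(T)
  T → c d: FIRST \ {ε} = { 'c' } — disjoint from FOLLOW(T)

X: nullable alternative(s) X → A; FOLLOW(X) = { $, 'd' }
  X → d d: FIRST \ {ε} = { 'd' } — overlaps FOLLOW(X) on { 'd' }: CONFLICT
  X → A: FIRST \ {ε} = { } — this is the only nullable alternative, skip

So the grammar has 1 FIRST/FOLLOW conflict (marked CONFLICT above).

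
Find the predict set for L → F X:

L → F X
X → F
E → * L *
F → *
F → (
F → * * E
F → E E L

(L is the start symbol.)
PREDICT(L → F X) = (FIRST(RHS) \ {ε}) ∪ (FOLLOW(L) if ε ∈ FIRST(RHS), i.e. RHS ⇒* ε)
FIRST(F) = { '(', '*' }
FIRST(F X) = { '(', '*' }
ε ∉ FIRST(F X), so FOLLOW(L) is not added.
PREDICT(L → F X) = { '(', '*' }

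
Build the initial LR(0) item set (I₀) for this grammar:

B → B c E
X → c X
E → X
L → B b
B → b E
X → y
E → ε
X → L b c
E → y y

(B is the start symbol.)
{ [B → . B c E], [B → . b E], [B' → . B] }

First, augment the grammar with B' → B
I₀ = CLOSURE({ [B' → . B] }):
  [B' → . B] has the dot before B: add [B → . B c E], [B → . b E]
No further items can be added.

I₀ = { [B → . B c E], [B → . b E], [B' → . B] }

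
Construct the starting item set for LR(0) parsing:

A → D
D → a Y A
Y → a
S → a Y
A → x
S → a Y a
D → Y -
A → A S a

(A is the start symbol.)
First, augment the grammar with A' → A
I₀ = CLOSURE({ [A' → . A] }):
  [A' → . A] has the dot before A: add [A → . D], [A → . x], [A → . A S a]
  [A → . D] has the dot before D: add [D → . a Y A], [D → . Y -]
  [D → . Y -] has the dot before Y: add [Y → . a]
No further items can be added.

I₀ = { [A → . A S a], [A → . D], [A → . x], [A' → . A], [D → . Y -], [D → . a Y A], [Y → . a] }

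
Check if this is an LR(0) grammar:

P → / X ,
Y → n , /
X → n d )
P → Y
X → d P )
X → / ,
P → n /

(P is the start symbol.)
Yes, the grammar is LR(0)

Augment with P' → P and build the canonical LR(0) collection (I0 = CLOSURE({[P' → . P]}), then GOTO on every symbol after a dot until no new states appear). It has 18 states:
  I0: { [P → . / X ,], [P → . Y], [P → . n /], [P' → . P], [Y → . n , /] }  — shift
  I1: { [P → / . X ,], [X → . / ,], [X → . d P )], [X → . n d )] }  — shift
  I2: { [P' → P .] }  — accept
  I3: { [P → Y .] }  — reduce
  I4: { [P → n . /], [Y → n . , /] }  — shift
  I5: { [Y → n , . /] }  — shift
  I6: { [P → n / .] }  — reduce
  I7: { [Y → n , / .] }  — reduce
  I8: { [X → / . ,] }  — shift
  I9: { [P → / X . ,] }  — shift
  I10: { [P → . / X ,], [P → . Y], [P → . n /], [X → d . P )], [Y → . n , /] }  — shift
  I11: { [X → n . d )] }  — shift
  I12: { [X → n d . )] }  — shift
  I13: { [X → n d ) .] }  — reduce
  I14: { [X → d P . )] }  — shift
  I15: { [X → d P ) .] }  — reduce
  I16: { [P → / X , .] }  — reduce
  I17: { [X → / , .] }  — reduce

Every state is either a pure shift/goto state or contains exactly one complete item and nothing to shift — no conflicts. The grammar is LR(0).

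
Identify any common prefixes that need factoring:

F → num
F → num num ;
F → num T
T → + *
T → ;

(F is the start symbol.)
Yes, F has productions with common prefix 'num'

Left-factoring is needed when two productions for the same non-terminal
share a common prefix on the right-hand side.

Productions for F:
  F → num
  F → num num ;
  F → num T
Productions for T:
  T → + *
  T → ;

Found common prefix 'num' in productions for F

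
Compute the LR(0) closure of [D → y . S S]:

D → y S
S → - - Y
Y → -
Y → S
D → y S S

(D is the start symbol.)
Start with: [D → y . S S]
  [D → y . S S] has the dot before S: add [S → . - - Y]
No further items can be added.

CLOSURE = { [D → y . S S], [S → . - - Y] }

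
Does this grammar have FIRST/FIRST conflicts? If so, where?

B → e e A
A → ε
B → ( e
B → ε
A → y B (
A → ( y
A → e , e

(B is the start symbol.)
No FIRST/FIRST conflicts.

A FIRST/FIRST conflict occurs when two productions N → α and N → β for the same non-terminal have FIRST(α) ∩ FIRST(β) ≠ ∅ (with ε ∈ FIRST of a nullable right-hand side, so two nullable alternatives also conflict).

Productions for B:
  B → e e A: FIRST = { 'e' }
  B → ( e: FIRST = { '(' }
  B → ε: FIRST = { ε }
Productions for A:
  A → ε: FIRST = { ε }
  A → y B (: FIRST = { 'y' }
  A → ( y: FIRST = { '(' }
  A → e , e: FIRST = { 'e' }

All alternatives of each non-terminal have pairwise disjoint FIRST sets.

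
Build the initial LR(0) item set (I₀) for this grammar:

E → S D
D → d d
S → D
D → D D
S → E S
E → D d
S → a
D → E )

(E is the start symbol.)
First, augment the grammar with E' → E
I₀ = CLOSURE({ [E' → . E] }):
  [E' → . E] has the dot before E: add [E → . S D], [E → . D d]
  [E → . S D] has the dot before S: add [S → . D], [S → . E S], [S → . a]
  [E → . D d] has the dot before D: add [D → . d d], [D → . D D], [D → . E )]
No further items can be added.

I₀ = { [D → . D D], [D → . E )], [D → . d d], [E → . D d], [E → . S D], [E' → . E], [S → . D], [S → . E S], [S → . a] }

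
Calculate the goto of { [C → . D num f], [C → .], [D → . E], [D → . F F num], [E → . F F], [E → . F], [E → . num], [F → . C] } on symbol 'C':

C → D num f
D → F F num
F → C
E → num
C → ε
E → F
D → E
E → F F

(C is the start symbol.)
{ [F → C .] }

GOTO(I, 'C') = CLOSURE({ [A → αX.β] : [A → α.Xβ] ∈ I, X = 'C' })

Items with dot before 'C', with the dot advanced:
  [F → . C] → [F → C .]
Closure adds nothing (no advanced item has the dot before a non-terminal).

GOTO = { [F → C .] }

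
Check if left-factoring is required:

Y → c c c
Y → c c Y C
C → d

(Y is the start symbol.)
Left-factoring is needed when two productions for the same non-terminal
share a common prefix on the right-hand side.

Productions for Y:
  Y → c c c
  Y → c c Y C

Found common prefix 'c c' in productions for Y

Answer: Yes, Y has productions with common prefix 'c c'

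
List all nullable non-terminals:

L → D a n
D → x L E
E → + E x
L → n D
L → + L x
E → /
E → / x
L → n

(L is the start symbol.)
None

A non-terminal is nullable if it can derive ε (the empty string): either it has an ε-production, or it has a production whose right-hand side consists entirely of nullable non-terminals.

There are no ε-productions, so no non-terminal can derive ε.
No non-terminals are nullable.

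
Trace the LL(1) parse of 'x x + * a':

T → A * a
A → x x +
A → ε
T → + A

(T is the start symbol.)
LL(1) parsing maintains a stack (initially the start symbol over $) and the input. At each step: if the stack top is a terminal, match it against the current input token; if it is a non-terminal N, replace it with the RHS of M[N, lookahead] (the unique production whose predict set contains the lookahead).

Stack is shown with the top on the left.

Stack        Input        Action
--------------------------------
T $          x x + * a $  output T → A * a
A * a $      x x + * a $  output A → x x +
x x + * a $  x x + * a $  match 'x'
x + * a $    x + * a $    match 'x'
+ * a $      + * a $      match '+'
* a $        * a $        match '*'
a $          a $          match 'a'
$            $            accept

The string is accepted.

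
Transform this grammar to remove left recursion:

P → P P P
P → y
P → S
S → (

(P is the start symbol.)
P → y P'
P → S P'
P' → P P P'
P' → ε
S → (

P is directly left-recursive. The standard transformation for
  A → A α₁ | ... | A α_m | β₁ | ... | β_n
is
  A  → β₁ A' | ... | β_n A'
  A' → α₁ A' | ... | α_m A' | ε

P → y becomes P → y P'
P → S becomes P → S P'
P → P P P becomes P' → P P P'
Add P' → ε

Productions for other non-terminals are unchanged:
  S → (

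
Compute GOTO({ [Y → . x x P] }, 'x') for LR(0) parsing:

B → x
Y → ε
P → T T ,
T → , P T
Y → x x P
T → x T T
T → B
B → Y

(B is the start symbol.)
{ [Y → x . x P] }

GOTO(I, 'x') = CLOSURE({ [A → αX.β] : [A → α.Xβ] ∈ I, X = 'x' })

Items with dot before 'x', with the dot advanced:
  [Y → . x x P] → [Y → x . x P]
Closure adds nothing (no advanced item has the dot before a non-terminal).

GOTO = { [Y → x . x P] }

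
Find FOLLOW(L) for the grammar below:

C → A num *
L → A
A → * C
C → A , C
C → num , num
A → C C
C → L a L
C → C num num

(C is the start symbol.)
To compute FOLLOW(L), find every occurrence of L on a right-hand side N → α L β: add FIRST(β) \ {ε}, and if β is empty or nullable also add FOLLOW(N). Iterate to a fixed point.

In C → L a L: L is followed by a L, add FIRST(a L) \ {ε} = { 'a' }
In C → L a L: L is at the end, add FOLLOW(C)

The FOLLOW sets referred to above (computed the same way, to a fixed point):
  FOLLOW(C) = { $, '*', ',', 'a', 'num' }

Taking the union: FOLLOW(L) = { $, '*', ',', 'a', 'num' }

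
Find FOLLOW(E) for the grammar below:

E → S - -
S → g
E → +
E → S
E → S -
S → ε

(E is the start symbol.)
{ $ }

To compute FOLLOW(E), find every occurrence of E on a right-hand side N → α E β: add FIRST(β) \ {ε}, and if β is empty or nullable also add FOLLOW(N). Iterate to a fixed point.

E is the start symbol, so $ ∈ FOLLOW(E).
E does not occur on any right-hand side.

Taking the union: FOLLOW(E) = { $ }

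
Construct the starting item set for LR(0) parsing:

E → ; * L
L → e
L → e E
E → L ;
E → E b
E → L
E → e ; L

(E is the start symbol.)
{ [E → . ; * L], [E → . E b], [E → . L ;], [E → . L], [E → . e ; L], [E' → . E], [L → . e E], [L → . e] }

First, augment the grammar with E' → E
I₀ = CLOSURE({ [E' → . E] }):
  [E' → . E] has the dot before E: add [E → . ; * L], [E → . L ;], [E → . E b], [E → . L], [E → . e ; L]
  [E → . L ;] has the dot before L: add [L → . e], [L → . e E]
No further items can be added.

I₀ = { [E → . ; * L], [E → . E b], [E → . L ;], [E → . L], [E → . e ; L], [E' → . E], [L → . e E], [L → . e] }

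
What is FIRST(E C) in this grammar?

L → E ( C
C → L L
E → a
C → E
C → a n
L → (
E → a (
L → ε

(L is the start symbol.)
FIRST sets of the non-terminals involved (from the grammar, by fixed-point iteration):
  FIRST(E) = { 'a' }

To compute FIRST(E C), process the symbols left to right:
Symbol E is a non-terminal. Add FIRST(E) \ {ε} = { 'a' }
E is not nullable (ε ∉ FIRST(E)), so stop here.
FIRST(E C) = { 'a' }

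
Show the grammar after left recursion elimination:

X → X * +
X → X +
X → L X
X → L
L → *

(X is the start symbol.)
X is directly left-recursive. The standard transformation for
  A → A α₁ | ... | A α_m | β₁ | ... | β_n
is
  A  → β₁ A' | ... | β_n A'
  A' → α₁ A' | ... | α_m A' | ε

X → L X becomes X → L X X'
X → L becomes X → L X'
X → X * + becomes X' → * + X'
X → X + becomes X' → + X'
Add X' → ε

Productions for other non-terminals are unchanged:
  L → *

Resulting grammar:
X → L X X'
X → L X'
X' → * + X'
X' → + X'
X' → ε
L → *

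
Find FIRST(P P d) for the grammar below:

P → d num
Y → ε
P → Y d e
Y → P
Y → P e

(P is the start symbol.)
FIRST sets of the non-terminals involved (from the grammar, by fixed-point iteration):
  FIRST(P) = { 'd' }

To compute FIRST(P P d), process the symbols left to right:
Symbol P is a non-terminal. Add FIRST(P) \ {ε} = { 'd' }
P is not nullable (ε ∉ FIRST(P)), so stop here.
FIRST(P P d) = { 'd' }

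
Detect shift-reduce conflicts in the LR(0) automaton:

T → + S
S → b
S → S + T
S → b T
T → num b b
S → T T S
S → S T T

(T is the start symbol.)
Yes — I6: [T → + S .] vs [S → S . + T]; I8: [S → b .] vs [T → . + S]; I11: [S → T T S .] vs [S → S . + T]; I15: [S → S + T .] vs [T → . + S]

Augment with T' → T and build the canonical LR(0) collection (I0 = CLOSURE({[T' → . T]}), then GOTO on every symbol after a dot until no new states appear). It has 16 states:
  I0: { [T → . + S], [T → . num b b], [T' → . T] }  — shift
  I1: { [S → . S + T], [S → . S T T], [S → . T T S], [S → . b T], [S → . b], [T → + . S], [T → . + S], [T → . num b b] }  — shift
  I2: { [T' → T .] }  — accept
  I3: { [T → num . b b] }  — shift
  I4: { [T → num b . b] }  — shift
  I5: { [T → num b b .] }  — reduce
  I6: { [S → S . + T], [S → S . T T], [T → + S .], [T → . + S], [T → . num b b] }  — shift, reduce
  I7: { [S → T . T S], [T → . + S], [T → . num b b] }  — shift
  I8: { [S → b . T], [S → b .], [T → . + S], [T → . num b b] }  — shift, reduce
  I9: { [S → b T .] }  — reduce
  I10: { [S → . S + T], [S → . S T T], [S → . T T S], [S → . b T], [S → . b], [S → T T . S], [T → . + S], [T → . num b b] }  — shift
  I11: { [S → S . + T], [S → S . T T], [S → T T S .], [T → . + S], [T → . num b b] }  — shift, reduce
  I12: { [S → . S + T], [S → . S T T], [S → . T T S], [S → . b T], [S → . b], [S → S + . T], [T → + . S], [T → . + S], [T → . num b b] }  — shift
  I13: { [S → S T . T], [T → . + S], [T → . num b b] }  — shift
  I14: { [S → S T T .] }  — reduce
  I15: { [S → S + T .], [S → T . T S], [T → . + S], [T → . num b b] }  — shift, reduce

I6 contains reduce item [T → + S .] and shift items [S → S . + T], [T → . + S], [T → . num b b] — shift-reduce conflict.
I8 contains reduce item [S → b .] and shift items [T → . + S], [T → . num b b] — shift-reduce conflict.
I11 contains reduce item [S → T T S .] and shift items [S → S . + T], [T → . + S], [T → . num b b] — shift-reduce conflict.
I15 contains reduce item [S → S + T .] and shift items [T → . + S], [T → . num b b] — shift-reduce conflict.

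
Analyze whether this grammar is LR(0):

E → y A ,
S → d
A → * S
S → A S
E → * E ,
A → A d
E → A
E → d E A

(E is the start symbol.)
A grammar is LR(0) if no state in the canonical LR(0) collection has:
  - both a shift item (dot before a terminal) and a complete item (shift-reduce conflict), or
  - two or more complete items (reduce-reduce conflict; the accept item [E' → E .] counts as a complete item here).

Augment with E' → E and build the canonical LR(0) collection (I0 = CLOSURE({[E' → . E]}), then GOTO on every symbol after a dot until no new states appear). It has 21 states:
  I0: { [A → . * S], [A → . A d], [E → . * E ,], [E → . A], [E → . d E A], [E → . y A ,], [E' → . E] }  — shift
  I1: { [A → * . S], [A → . * S], [A → . A d], [E → * . E ,], [E → . * E ,], [E → . A], [E → . d E A], [E → . y A ,], [S → . A S], [S → . d] }  — shift
  I2: { [A → A . d], [E → A .] }  — shift, reduce
  I3: { [E' → E .] }  — accept
  I4: { [A → . * S], [A → . A d], [E → . * E ,], [E → . A], [E → . d E A], [E → . y A ,], [E → d . E A] }  — shift
  I5: { [A → . * S], [A → . A d], [E → y . A ,] }  — shift
  I6: { [A → * . S], [A → . * S], [A → . A d], [S → . A S], [S → . d] }  — shift
  I7: { [A → A . d], [E → y A . ,] }  — shift
  I8: { [E → y A , .] }  — reduce
  I9: { [A → A d .] }  — reduce
  I10: { [A → . * S], [A → . A d], [A → A . d], [S → . A S], [S → . d], [S → A . S] }  — shift
  I11: { [A → * S .] }  — reduce
  I12: { [S → d .] }  — reduce
  I13: { [S → A S .] }  — reduce
  I14: { [A → A d .], [S → d .] }  — 2 reduces
  I15: { [A → . * S], [A → . A d], [E → d E . A] }  — shift
  I16: { [A → A . d], [E → d E A .] }  — shift, reduce
  I17: { [A → . * S], [A → . A d], [A → A . d], [E → A .], [S → . A S], [S → . d], [S → A . S] }  — shift, reduce
  I18: { [E → * E . ,] }  — shift
  I19: { [A → . * S], [A → . A d], [E → . * E ,], [E → . A], [E → . d E A], [E → . y A ,], [E → d . E A], [S → d .] }  — shift, reduce
  I20: { [E → * E , .] }  — reduce

Conflict in state I2:
  Shift-reduce conflict between [E → A .] and [A → A . d]
So the grammar is NOT LR(0).

Answer: No. Shift-reduce conflict between [E → A .] and [A → A . d]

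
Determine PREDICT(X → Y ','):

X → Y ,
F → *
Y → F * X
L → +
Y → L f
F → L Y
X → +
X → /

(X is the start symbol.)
PREDICT(X → Y ',') = (FIRST(RHS) \ {ε}) ∪ (FOLLOW(X) if ε ∈ FIRST(RHS), i.e. RHS ⇒* ε)
FIRST(Y) = { '*', '+' }
FIRST(Y ',') = { '*', '+' }
ε ∉ FIRST(Y ','), so FOLLOW(X) is not added.
PREDICT(X → Y ',') = { '*', '+' }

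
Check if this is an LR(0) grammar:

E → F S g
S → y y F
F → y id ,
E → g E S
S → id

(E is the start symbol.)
Augment with E' → E and build the canonical LR(0) collection (I0 = CLOSURE({[E' → . E]}), then GOTO on every symbol after a dot until no new states appear). It has 15 states:
  I0: { [E → . F S g], [E → . g E S], [E' → . E], [F → . y id ,] }  — shift
  I1: { [E' → E .] }  — accept
  I2: { [E → F . S g], [S → . id], [S → . y y F] }  — shift
  I3: { [E → . F S g], [E → . g E S], [E → g . E S], [F → . y id ,] }  — shift
  I4: { [F → y . id ,] }  — shift
  I5: { [F → y id . ,] }  — shift
  I6: { [F → y id , .] }  — reduce
  I7: { [E → g E . S], [S → . id], [S → . y y F] }  — shift
  I8: { [E → g E S .] }  — reduce
  I9: { [S → id .] }  — reduce
  I10: { [S → y . y F] }  — shift
  I11: { [F → . y id ,], [S → y y . F] }  — shift
  I12: { [S → y y F .] }  — reduce
  I13: { [E → F S . g] }  — shift
  I14: { [E → F S g .] }  — reduce

Every state is either a pure shift/goto state or contains exactly one complete item and nothing to shift — no conflicts. The grammar is LR(0).

Answer: Yes, the grammar is LR(0)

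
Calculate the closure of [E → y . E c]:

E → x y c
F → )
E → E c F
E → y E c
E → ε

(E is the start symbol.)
{ [E → . E c F], [E → . x y c], [E → . y E c], [E → .], [E → y . E c] }

To compute CLOSURE, for each item [A → α.Bβ] where B is a non-terminal, add [B → .γ] for all productions B → γ; repeat for the newly added items until nothing changes.

Start with: [E → y . E c]
  [E → y . E c] has the dot before E: add [E → . x y c], [E → . E c F], [E → . y E c], [E → .]
No further items can be added.

CLOSURE = { [E → . E c F], [E → . x y c], [E → . y E c], [E → .], [E → y . E c] }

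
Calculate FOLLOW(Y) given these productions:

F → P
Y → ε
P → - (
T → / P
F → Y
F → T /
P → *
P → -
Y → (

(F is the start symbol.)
In F → Y: Y is at the end, add FOLLOW(F)

The FOLLOW sets referred to above (computed the same way, to a fixed point):
  FOLLOW(F) = { $ }

Taking the union: FOLLOW(Y) = { $ }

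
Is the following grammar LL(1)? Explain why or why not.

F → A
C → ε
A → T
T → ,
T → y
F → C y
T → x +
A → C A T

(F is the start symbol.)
No. Predict set conflict for F: { 'y' }

A grammar is LL(1) if for each non-terminal N with multiple productions, the predict sets of those productions are pairwise disjoint, where PREDICT(N → α) = (FIRST(α) \ {ε}) ∪ (FOLLOW(N) if α ⇒* ε).

Relevant sets:
  FIRST(A) = { ',', 'x', 'y' }
  FIRST(C) = { ε }
  FIRST(T) = { ',', 'x', 'y' }

For F:
  PREDICT(F → A) = { ',', 'x', 'y' }
  PREDICT(F → C y) = { 'y' }
For A:
  PREDICT(A → T) = { ',', 'x', 'y' }
  PREDICT(A → C A T) = { ',', 'x', 'y' }
For T:
  PREDICT(T → ',') = { ',' }
  PREDICT(T → y) = { 'y' }
  PREDICT(T → x '+') = { 'x' }
C has a single production, so nothing to check there.

Conflict found: Predict set conflict for F: { 'y' }
The grammar is NOT LL(1).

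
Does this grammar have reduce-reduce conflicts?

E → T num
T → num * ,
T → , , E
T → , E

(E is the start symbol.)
Yes — I10: [T → , , E .] vs [T → , E .]

A reduce-reduce conflict occurs when an LR(0) state has two complete items [A → α .] and [B → β .] — both call for a reduction, and with no lookahead the parser cannot choose between them.

Augment with E' → E and build the canonical LR(0) collection (I0 = CLOSURE({[E' → . E]}), then GOTO on every symbol after a dot until no new states appear). It has 11 states:
  I0: { [E → . T num], [E' → . E], [T → . , , E], [T → . , E], [T → . num * ,] }  — shift
  I1: { [E → . T num], [T → , . , E], [T → , . E], [T → . , , E], [T → . , E], [T → . num * ,] }  — shift
  I2: { [E' → E .] }  — accept
  I3: { [E → T . num] }  — shift
  I4: { [T → num . * ,] }  — shift
  I5: { [T → num * . ,] }  — shift
  I6: { [T → num * , .] }  — reduce
  I7: { [E → T num .] }  — reduce
  I8: { [E → . T num], [T → , , . E], [T → , . , E], [T → , . E], [T → . , , E], [T → . , E], [T → . num * ,] }  — shift
  I9: { [T → , E .] }  — reduce
  I10: { [T → , , E .], [T → , E .] }  — 2 reduces

I10 contains complete items [T → , , E .], [T → , E .] — reduce-reduce conflict.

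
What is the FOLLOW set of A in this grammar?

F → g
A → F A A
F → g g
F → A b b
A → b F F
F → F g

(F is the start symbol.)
{ 'b', 'g' }

In A → F A A: A is followed by A, add FIRST(A) \ {ε} = { 'b', 'g' }
In A → F A A: A is at the end; this adds FOLLOW(A) to itself — nothing new
In F → A b b: A is followed by b b, add FIRST(b b) \ {ε} = { 'b' }

Taking the union: FOLLOW(A) = { 'b', 'g' }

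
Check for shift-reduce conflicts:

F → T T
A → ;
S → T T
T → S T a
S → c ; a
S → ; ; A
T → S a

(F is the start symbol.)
Yes — I8: [F → T T .] vs [S → . ; ; A]; I9: [S → T T .] vs [S → . ; ; A]

A shift-reduce conflict occurs when an LR(0) state has both:
  - a complete (reduce) item [A → α .] (dot at the end), and
  - a shift item [B → β . c γ] (dot before a terminal).

Augment with F' → F and build the canonical LR(0) collection (I0 = CLOSURE({[F' → . F]}), then GOTO on every symbol after a dot until no new states appear). It has 16 states:
  I0: { [F → . T T], [F' → . F], [S → . ; ; A], [S → . T T], [S → . c ; a], [T → . S T a], [T → . S a] }  — shift
  I1: { [S → ; . ; A] }  — shift
  I2: { [F' → F .] }  — accept
  I3: { [S → . ; ; A], [S → . T T], [S → . c ; a], [T → . S T a], [T → . S a], [T → S . T a], [T → S . a] }  — shift
  I4: { [F → T . T], [S → . ; ; A], [S → . T T], [S → . c ; a], [S → T . T], [T → . S T a], [T → . S a] }  — shift
  I5: { [S → c . ; a] }  — shift
  I6: { [S → c ; . a] }  — shift
  I7: { [S → c ; a .] }  — reduce
  I8: { [F → T T .], [S → . ; ; A], [S → . T T], [S → . c ; a], [S → T . T], [S → T T .], [T → . S T a], [T → . S a] }  — shift, 2 reduces
  I9: { [S → . ; ; A], [S → . T T], [S → . c ; a], [S → T . T], [S → T T .], [T → . S T a], [T → . S a] }  — shift, reduce
  I10: { [S → . ; ; A], [S → . T T], [S → . c ; a], [S → T . T], [T → . S T a], [T → . S a], [T → S T . a] }  — shift
  I11: { [T → S a .] }  — reduce
  I12: { [T → S T a .] }  — reduce
  I13: { [A → . ;], [S → ; ; . A] }  — shift
  I14: { [A → ; .] }  — reduce
  I15: { [S → ; ; A .] }  — reduce

I8 contains reduce items [F → T T .], [S → T T .] and shift items [S → . ; ; A], [S → . c ; a] — shift-reduce conflict.
I9 contains reduce item [S → T T .] and shift items [S → . ; ; A], [S → . c ; a] — shift-reduce conflict.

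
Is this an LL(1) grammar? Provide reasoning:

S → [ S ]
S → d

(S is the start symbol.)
Yes, the grammar is LL(1).

A grammar is LL(1) if for each non-terminal N with multiple productions, the predict sets of those productions are pairwise disjoint, where PREDICT(N → α) = (FIRST(α) \ {ε}) ∪ (FOLLOW(N) if α ⇒* ε).

For S:
  PREDICT(S → '[' S ']') = { '[' }
  PREDICT(S → d) = { 'd' }

All predict sets are disjoint. The grammar IS LL(1).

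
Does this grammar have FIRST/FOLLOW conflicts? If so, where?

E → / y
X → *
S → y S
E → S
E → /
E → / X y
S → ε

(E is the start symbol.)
Nullable non-terminals: E, S.
FIRST sets used below: FIRST(S) = { 'y', ε }

E: nullable alternative(s) E → S; FOLLOW(E) = { $ }
  E → / y: FIRST \ {ε} = { '/' } — disjoint from FOLLOW(E)
  E → S: FIRST \ {ε} = { 'y' } — this is the only nullable alternative, skip
  E → /: FIRST \ {ε} = { '/' } — disjoint from FOLLOW(E)
  E → / X y: FIRST \ {ε} = { '/' } — disjoint from FOLLOW(E)

S: nullable alternative(s) S → ε; FOLLOW(S) = { $ }
  S → y S: FIRST \ {ε} = { 'y' } — disjoint from FOLLOW(S)
  S → ε: FIRST \ {ε} = { } — this is the only nullable alternative, skip

X has no nullable alternative, so no FIRST/FOLLOW check is needed there.

No FIRST/FOLLOW conflicts found.

Answer: No FIRST/FOLLOW conflicts.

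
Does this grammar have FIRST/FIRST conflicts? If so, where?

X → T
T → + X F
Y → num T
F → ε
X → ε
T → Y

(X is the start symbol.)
No FIRST/FIRST conflicts.

A FIRST/FIRST conflict occurs when two productions N → α and N → β for the same non-terminal have FIRST(α) ∩ FIRST(β) ≠ ∅ (with ε ∈ FIRST of a nullable right-hand side, so two nullable alternatives also conflict).

FIRST sets of the non-terminals at (or reachable through a nullable prefix from) the front of some alternative:
  FIRST(T) = { '+', 'num' }
  FIRST(Y) = { 'num' }

Productions for X:
  X → T: FIRST = { '+', 'num' }
  X → ε: FIRST = { ε }
Productions for T:
  T → + X F: FIRST = { '+' }
  T → Y: FIRST = { 'num' }
Y, F have only one production, so no FIRST/FIRST conflict is possible there.

All alternatives of each non-terminal have pairwise disjoint FIRST sets.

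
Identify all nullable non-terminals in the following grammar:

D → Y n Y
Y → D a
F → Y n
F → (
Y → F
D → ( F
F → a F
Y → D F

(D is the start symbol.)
A non-terminal is nullable if it can derive ε (the empty string): either it has an ε-production, or it has a production whose right-hand side consists entirely of nullable non-terminals.

There are no ε-productions, so no non-terminal can derive ε.
No non-terminals are nullable.

Answer: None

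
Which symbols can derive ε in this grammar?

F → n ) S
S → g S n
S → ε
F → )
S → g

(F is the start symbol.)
ε-productions: S → ε
So S is immediately nullable.
No further non-terminal can be added: every production for the remaining non-terminals contains a terminal or a non-nullable non-terminal.
Nullable = { 'S' }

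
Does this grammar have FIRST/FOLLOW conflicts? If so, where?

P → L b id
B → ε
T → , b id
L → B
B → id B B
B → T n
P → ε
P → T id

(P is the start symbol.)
A FIRST/FOLLOW conflict occurs when a non-terminal N has a nullable alternative N → β (β ⇒* ε) and another alternative N → α with FIRST(α) ∩ FOLLOW(N) ≠ ∅: on such a lookahead the parser cannot decide between expanding α and letting N vanish via β.

Nullable non-terminals: B, L, P.
FIRST sets used below: FIRST(T) = { ',' }, FIRST(L) = { ',', 'id', ε }

B: nullable alternative(s) B → ε; FOLLOW(B) = { ',', 'b', 'id' }
  B → ε: FIRST \ {ε} = { } — this is the only nullable alternative, skip
  B → id B B: FIRST \ {ε} = { 'id' } — overlaps FOLLOW(B) on { 'id' }: CONFLICT
  B → T n: FIRST \ {ε} = { ',' } — overlaps FOLLOW(B) on { ',' }: CONFLICT
L has a nullable alternative but only one production, so nothing to check.

P: nullable alternative(s) P → ε; FOLLOW(P) = { $ }
  P → L b id: FIRST \ {ε} = { ',', 'b', 'id' } — disjoint from FOLLOW(P)
  P → ε: FIRST \ {ε} = { } — this is the only nullable alternative, skip
  P → T id: FIRST \ {ε} = { ',' } — disjoint from FOLLOW(P)

T has no nullable alternative, so no FIRST/FOLLOW check is needed there.

So the grammar has 2 FIRST/FOLLOW conflicts (marked CONFLICT above).

Answer: Yes. B → id B B with FOLLOW(B) on { 'id' }; B → T n with FOLLOW(B) on { ',' }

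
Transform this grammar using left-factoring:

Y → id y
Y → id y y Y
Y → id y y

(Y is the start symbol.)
Left-factoring transforms A → αβ₁ | αβ₂ into A → αA' and A' → β₁ | β₂
(α is the longest common prefix among the alternatives). Repeat until
no nonterminal has two alternatives with a common prefix.

Round 1: Y has alternatives sharing prefix 'id y'. Introduce Y': Y → id y Y'
  Add: Y' → ε
  Add: Y' → y Y
  Add: Y' → y

Round 2: Y' has alternatives sharing prefix 'y'. Introduce Y'': Y' → y Y''
  Add: Y'' → Y
  Add: Y'' → ε

No remaining common prefixes — done.

Resulting grammar:
Y → id y Y'
Y' → ε
Y' → y Y''
Y'' → Y
Y'' → ε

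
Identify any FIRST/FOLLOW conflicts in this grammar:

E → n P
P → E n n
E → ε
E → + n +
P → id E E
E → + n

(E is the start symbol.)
Yes. E → n P with FOLLOW(E) on { 'n' }; E → '+' n '+' with FOLLOW(E) on { '+' }; E → '+' n with FOLLOW(E) on { '+' }

A FIRST/FOLLOW conflict occurs when a non-terminal N has a nullable alternative N → β (β ⇒* ε) and another alternative N → α with FIRST(α) ∩ FOLLOW(N) ≠ ∅: on such a lookahead the parser cannot decide between expanding α and letting N vanish via β.

Nullable non-terminals: E.

E: nullable alternative(s) E → ε; FOLLOW(E) = { $, '+', 'n' }
  E → n P: FIRST \ {ε} = { 'n' } — overlaps FOLLOW(E) on { 'n' }: CONFLICT
  E → ε: FIRST \ {ε} = { } — this is the only nullable alternative, skip
  E → + n +: FIRST \ {ε} = { '+' } — overlaps FOLLOW(E) on { '+' }: CONFLICT
  E → + n: FIRST \ {ε} = { '+' } — overlaps FOLLOW(E) on { '+' }: CONFLICT

P has no nullable alternative, so no FIRST/FOLLOW check is needed there.

So the grammar has 3 FIRST/FOLLOW conflicts (marked CONFLICT above).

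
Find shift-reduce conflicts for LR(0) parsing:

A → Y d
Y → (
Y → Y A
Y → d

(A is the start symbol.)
Augment with A' → A and build the canonical LR(0) collection (I0 = CLOSURE({[A' → . A]}), then GOTO on every symbol after a dot until no new states appear). It has 7 states:
  I0: { [A → . Y d], [A' → . A], [Y → . (], [Y → . Y A], [Y → . d] }  — shift
  I1: { [Y → ( .] }  — reduce
  I2: { [A' → A .] }  — accept
  I3: { [A → . Y d], [A → Y . d], [Y → . (], [Y → . Y A], [Y → . d], [Y → Y . A] }  — shift
  I4: { [Y → d .] }  — reduce
  I5: { [Y → Y A .] }  — reduce
  I6: { [A → Y d .], [Y → d .] }  — 2 reduces

No state contains both a complete item and a shift item.

Answer: No shift-reduce conflicts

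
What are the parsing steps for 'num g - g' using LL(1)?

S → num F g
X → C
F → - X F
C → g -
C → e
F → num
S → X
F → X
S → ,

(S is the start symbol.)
Stack is shown with the top on the left.

Stack      Input        Action
------------------------------
S $        num g - g $  output S → num F g
num F g $  num g - g $  match 'num'
F g $      g - g $      output F → X
X g $      g - g $      output X → C
C g $      g - g $      output C → g -
g - g $    g - g $      match 'g'
- g $      - g $        match '-'
g $        g $          match 'g'
$          $            accept

The string is accepted.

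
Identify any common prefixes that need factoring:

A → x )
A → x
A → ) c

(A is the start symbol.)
Left-factoring is needed when two productions for the same non-terminal
share a common prefix on the right-hand side.

Productions for A:
  A → x )
  A → x
  A → ) c

Found common prefix 'x' in productions for A

Answer: Yes, A has productions with common prefix 'x'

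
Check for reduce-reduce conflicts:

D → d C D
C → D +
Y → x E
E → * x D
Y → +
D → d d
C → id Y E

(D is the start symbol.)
A reduce-reduce conflict occurs when an LR(0) state has two complete items [A → α .] and [B → β .] — both call for a reduction, and with no lookahead the parser cannot choose between them.

Augment with D' → D and build the canonical LR(0) collection (I0 = CLOSURE({[D' → . D]}), then GOTO on every symbol after a dot until no new states appear). It has 17 states:
  I0: { [D → . d C D], [D → . d d], [D' → . D] }  — shift
  I1: { [D' → D .] }  — accept
  I2: { [C → . D +], [C → . id Y E], [D → . d C D], [D → . d d], [D → d . C D], [D → d . d] }  — shift
  I3: { [D → . d C D], [D → . d d], [D → d C . D] }  — shift
  I4: { [C → D . +] }  — shift
  I5: { [C → . D +], [C → . id Y E], [D → . d C D], [D → . d d], [D → d . C D], [D → d . d], [D → d d .] }  — shift, reduce
  I6: { [C → id . Y E], [Y → . +], [Y → . x E] }  — shift
  I7: { [Y → + .] }  — reduce
  I8: { [C → id Y . E], [E → . * x D] }  — shift
  I9: { [E → . * x D], [Y → x . E] }  — shift
  I10: { [E → * . x D] }  — shift
  I11: { [Y → x E .] }  — reduce
  I12: { [D → . d C D], [D → . d d], [E → * x . D] }  — shift
  I13: { [E → * x D .] }  — reduce
  I14: { [C → id Y E .] }  — reduce
  I15: { [C → D + .] }  — reduce
  I16: { [D → d C D .] }  — reduce

No state contains more than one complete item.

Answer: No reduce-reduce conflicts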